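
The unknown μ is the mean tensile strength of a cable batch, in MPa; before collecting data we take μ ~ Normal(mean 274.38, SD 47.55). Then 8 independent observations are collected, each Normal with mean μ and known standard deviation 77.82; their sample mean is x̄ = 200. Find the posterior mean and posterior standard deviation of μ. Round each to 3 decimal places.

Posterior mean ≈ 218.656; posterior SD ≈ 23.814

With known σ, the Normal prior is conjugate. Weight on the data is w = (n/σ²)/(n/σ² + 1/τ₀²) = 0.00132101/(0.00132101+0.00044228) = 0.74917.
Posterior mean = w·x̄ + (1−w)·μ₀ = 0.74917·200 + 0.25083·274.38 = 218.656. Posterior variance = 1/(0.00132101+0.00044228) = 567.120, so SD = 23.814.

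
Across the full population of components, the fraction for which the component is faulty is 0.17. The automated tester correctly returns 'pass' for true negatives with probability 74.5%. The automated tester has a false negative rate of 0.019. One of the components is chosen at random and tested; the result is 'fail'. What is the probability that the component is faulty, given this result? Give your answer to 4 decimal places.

P(H | E) ≈ 0.4407

Let H be the event that the component is faulty. P(H) = 0.17, so P(¬H) = 0.83. With E the 'fail' result, P(E|H) = 0.981 and P(E|¬H) = 0.255.
P(E) = 0.981·0.17 + 0.255·0.83 = 0.16677 + 0.21165 = 0.37842.
By Bayes' theorem, P(H|E) = 0.16677 / 0.37842 = 0.4407.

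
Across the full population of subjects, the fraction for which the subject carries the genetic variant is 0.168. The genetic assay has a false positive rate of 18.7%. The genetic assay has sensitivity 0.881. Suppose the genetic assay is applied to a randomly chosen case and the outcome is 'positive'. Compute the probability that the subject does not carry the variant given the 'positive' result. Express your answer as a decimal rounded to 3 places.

Write H for 'the subject carries the genetic variant'. Prior odds H:¬H = 0.168/0.832 = 0.20192. For the 'positive' outcome, the likelihood ratio is 0.881/0.187 = 4.7112.
Posterior odds = 0.20192 × 4.7112 = 0.95131, so P(H|E) = 0.95131/(1+0.95131) = 0.488. Then P(¬H|E) = 1 − 0.488 = 0.512.

P(¬H | E) ≈ 0.512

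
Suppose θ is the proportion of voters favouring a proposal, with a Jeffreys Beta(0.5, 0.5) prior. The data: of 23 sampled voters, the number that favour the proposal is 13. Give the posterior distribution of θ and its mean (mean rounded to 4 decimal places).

Observing 13 successes and 10 failures updates Beta(0.5, 0.5) by adding the success and failure counts to the two shape parameters: α = 0.5+13 = 13.5, β = 0.5+10 = 10.5.
Posterior mean = α/(α+β) = 13.5/24 = 0.5625.

Posterior: Beta(13.5, 10.5); mean ≈ 0.5625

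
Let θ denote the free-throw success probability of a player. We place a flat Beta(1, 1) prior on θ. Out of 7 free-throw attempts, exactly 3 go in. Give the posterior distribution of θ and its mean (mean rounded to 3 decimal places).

Observing 3 successes and 4 failures updates Beta(1, 1) by adding the success and failure counts to the two shape parameters: α = 1+3 = 4, β = 1+4 = 5.
Posterior mean = α/(α+β) = 4/9 = 0.444.

Posterior: Beta(4, 5); mean ≈ 0.444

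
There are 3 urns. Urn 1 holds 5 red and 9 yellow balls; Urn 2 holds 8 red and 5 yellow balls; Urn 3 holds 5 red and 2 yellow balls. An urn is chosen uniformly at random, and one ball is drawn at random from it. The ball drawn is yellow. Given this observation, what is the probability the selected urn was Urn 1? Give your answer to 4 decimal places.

Tabulate prior·likelihood by source: [1] prior 0.333333, lik 0.6429, product 0.2143; [2] prior 0.333333, lik 0.3846, product 0.1282; [3] prior 0.333333, lik 0.2857, product 0.09524.
Normalizing constant = 0.43773; the posterior for Urn 1 is its product over the sum, 0.2143/0.43773 = 0.4895.

Posterior probability ≈ 0.4895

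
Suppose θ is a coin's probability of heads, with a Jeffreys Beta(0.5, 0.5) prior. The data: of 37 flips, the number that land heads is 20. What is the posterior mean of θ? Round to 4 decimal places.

Posterior mean ≈ 0.5395

The binomial likelihood is conjugate to the Beta prior: with 20 successes and 17 failures, the posterior is Beta(0.5+20, 0.5+17) = Beta(20.5, 17.5).
Posterior mean = α/(α+β) = 20.5/38 = 0.5395.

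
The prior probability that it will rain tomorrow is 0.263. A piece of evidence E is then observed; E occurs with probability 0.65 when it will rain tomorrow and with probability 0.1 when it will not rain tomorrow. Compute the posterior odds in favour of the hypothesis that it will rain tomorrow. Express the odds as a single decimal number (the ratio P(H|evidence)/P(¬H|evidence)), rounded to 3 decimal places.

Prior odds = 0.263/(1−0.263) = 0.35685. In log-odds, ln(0.35685) = -1.0304.
Add log likelihood ratio: ln(6.5000) = 1.8718.
Posterior log-odds = 0.84137, so posterior odds = exp(0.84137) = 2.3195.

Posterior odds ≈ 2.320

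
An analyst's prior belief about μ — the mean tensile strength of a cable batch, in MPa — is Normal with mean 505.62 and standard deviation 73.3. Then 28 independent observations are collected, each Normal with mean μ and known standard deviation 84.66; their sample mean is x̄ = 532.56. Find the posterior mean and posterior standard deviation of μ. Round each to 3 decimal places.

Prior precision 1/τ₀² = 1/73.3² = 0.00018612; data precision n/σ² = 28/84.66² = 0.00390662.
Posterior precision = 0.00018612 + 0.00390662 = 0.00409274, giving posterior SD = 1/√0.00409274 = 15.631.
Posterior mean = (0.00018612·505.62 + 0.00390662·532.56) / 0.00409274 = 531.335.

Posterior mean ≈ 531.335; posterior SD ≈ 15.631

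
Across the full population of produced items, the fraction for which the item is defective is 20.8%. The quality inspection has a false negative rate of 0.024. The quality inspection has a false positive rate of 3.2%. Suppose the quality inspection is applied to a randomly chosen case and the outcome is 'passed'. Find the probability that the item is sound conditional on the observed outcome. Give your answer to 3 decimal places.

Let H be the event that the item is defective. P(H) = 0.208, so P(¬H) = 0.792. With E the 'passed' result, P(E|H) = 0.024 and P(E|¬H) = 0.968.
P(E) = 0.024·0.208 + 0.968·0.792 = 0.0049920 + 0.76666 = 0.77165.
By Bayes' theorem, P(H|E) = 0.0049920 / 0.77165 = 0.006. Hence P(¬H|E) = 1 − 0.006 = 0.994.

P(¬H | E) ≈ 0.994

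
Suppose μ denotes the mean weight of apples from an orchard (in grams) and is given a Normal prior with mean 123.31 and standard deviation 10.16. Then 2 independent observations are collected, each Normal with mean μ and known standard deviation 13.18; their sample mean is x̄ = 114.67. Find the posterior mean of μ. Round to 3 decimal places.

Prior precision 1/τ₀² = 1/10.16² = 0.00968752; data precision n/σ² = 2/13.18² = 0.0115133.
Posterior precision = 0.00968752 + 0.0115133 = 0.0212008.
Posterior mean = (0.00968752·123.31 + 0.0115133·114.67) / 0.0212008 = 118.618.

Posterior mean ≈ 118.618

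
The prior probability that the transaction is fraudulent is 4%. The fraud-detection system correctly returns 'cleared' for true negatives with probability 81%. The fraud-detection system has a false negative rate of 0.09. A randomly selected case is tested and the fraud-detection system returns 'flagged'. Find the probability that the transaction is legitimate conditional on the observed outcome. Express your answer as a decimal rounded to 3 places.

P(¬H | E) ≈ 0.834

Write H for 'the transaction is fraudulent'. Prior odds H:¬H = 0.04/0.96 = 0.041667. For the 'flagged' outcome, the likelihood ratio is 0.91/0.19 = 4.7895.
Posterior odds = 0.041667 × 4.7895 = 0.19956, so P(H|E) = 0.19956/(1+0.19956) = 0.166. Then P(¬H|E) = 1 − 0.166 = 0.834.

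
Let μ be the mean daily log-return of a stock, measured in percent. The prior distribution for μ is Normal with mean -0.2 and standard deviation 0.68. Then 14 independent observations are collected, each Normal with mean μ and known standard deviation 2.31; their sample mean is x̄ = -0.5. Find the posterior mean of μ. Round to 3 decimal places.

Posterior mean ≈ -0.364

Prior precision 1/τ₀² = 1/0.68² = 2.16263; data precision n/σ² = 14/2.31² = 2.62364.
Posterior precision = 2.16263 + 2.62364 = 4.78627.
Posterior mean = (2.16263·-0.2 + 2.62364·-0.5) / 4.78627 = -0.364.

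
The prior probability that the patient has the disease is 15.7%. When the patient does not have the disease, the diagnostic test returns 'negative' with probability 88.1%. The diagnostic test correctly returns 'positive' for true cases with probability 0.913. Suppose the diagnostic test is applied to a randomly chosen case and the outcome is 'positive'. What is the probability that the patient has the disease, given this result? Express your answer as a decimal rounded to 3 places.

P(H | E) ≈ 0.588

Let H be the event that the patient has the disease. P(H) = 0.157, so P(¬H) = 0.843. With E the 'positive' result, P(E|H) = 0.913 and P(E|¬H) = 0.119.
P(E) = 0.913·0.157 + 0.119·0.843 = 0.14334 + 0.10032 = 0.24366.
By Bayes' theorem, P(H|E) = 0.14334 / 0.24366 = 0.588.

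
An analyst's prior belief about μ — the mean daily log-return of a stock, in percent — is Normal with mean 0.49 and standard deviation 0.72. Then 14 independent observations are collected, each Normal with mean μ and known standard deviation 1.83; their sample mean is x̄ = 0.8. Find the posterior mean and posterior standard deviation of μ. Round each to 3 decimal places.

Posterior mean ≈ 0.702; posterior SD ≈ 0.405

With known σ, the Normal prior is conjugate. Weight on the data is w = (n/σ²)/(n/σ² + 1/τ₀²) = 4.18048/(4.18048+1.92901) = 0.68426.
Posterior mean = w·x̄ + (1−w)·μ₀ = 0.68426·0.8 + 0.31574·0.49 = 0.702. Posterior variance = 1/(4.18048+1.92901) = 0.163680, so SD = 0.405.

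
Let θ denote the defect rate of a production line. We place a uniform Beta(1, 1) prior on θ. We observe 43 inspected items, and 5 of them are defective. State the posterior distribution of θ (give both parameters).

Posterior: Beta(6, 39)

The binomial likelihood is conjugate to the Beta prior: with 5 successes and 38 failures, the posterior is Beta(1+5, 1+38) = Beta(6, 39).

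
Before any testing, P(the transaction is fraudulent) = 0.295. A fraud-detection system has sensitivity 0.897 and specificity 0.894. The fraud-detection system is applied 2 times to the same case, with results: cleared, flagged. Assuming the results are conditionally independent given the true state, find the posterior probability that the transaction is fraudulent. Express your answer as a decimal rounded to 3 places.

Posterior P(H) ≈ 0.290

Let H be the event that the transaction is fraudulent; start with P(H) = 0.295. P('flagged'|H) = 0.897, P('flagged'|¬H) = 0.106.
Update on result 1 ('cleared'): P(H) ← 0.103·0.2950 / (0.103·0.2950 + 0.894·0.7050) = 0.030385/0.66066 = 0.0460.
Update on result 2 ('flagged'): P(H) ← 0.897·0.0460 / (0.897·0.0460 + 0.106·0.9540) = 0.041255/0.14238 = 0.2898.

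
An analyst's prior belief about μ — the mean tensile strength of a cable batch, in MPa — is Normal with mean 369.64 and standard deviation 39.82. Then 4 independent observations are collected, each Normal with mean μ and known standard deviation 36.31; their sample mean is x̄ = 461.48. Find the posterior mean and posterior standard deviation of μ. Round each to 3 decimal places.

Prior precision 1/τ₀² = 1/39.82² = 0.00063066; data precision n/σ² = 4/36.31² = 0.00303394.
Posterior precision = 0.00063066 + 0.00303394 = 0.00366461, giving posterior SD = 1/√0.00366461 = 16.519.
Posterior mean = (0.00063066·369.64 + 0.00303394·461.48) / 0.00366461 = 445.675.

Posterior mean ≈ 445.675; posterior SD ≈ 16.519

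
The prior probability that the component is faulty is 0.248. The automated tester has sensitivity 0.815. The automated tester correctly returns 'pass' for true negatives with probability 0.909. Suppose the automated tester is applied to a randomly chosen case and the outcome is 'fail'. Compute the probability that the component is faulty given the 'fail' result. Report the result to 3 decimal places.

Write H for 'the component is faulty'. Prior odds H:¬H = 0.248/0.752 = 0.32979. For the 'fail' outcome, the likelihood ratio is 0.815/0.091 = 8.9560.
Posterior odds = 0.32979 × 8.9560 = 2.9536, so P(H|E) = 2.9536/(1+2.9536) = 0.747.

P(H | E) ≈ 0.747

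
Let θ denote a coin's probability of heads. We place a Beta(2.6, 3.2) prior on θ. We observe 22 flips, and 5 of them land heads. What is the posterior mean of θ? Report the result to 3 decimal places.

The binomial likelihood is conjugate to the Beta prior: with 5 successes and 17 failures, the posterior is Beta(2.6+5, 3.2+17) = Beta(7.6, 20.2).
E[θ | data] = 7.6/(7.6+20.2) = 0.273.

Posterior mean ≈ 0.273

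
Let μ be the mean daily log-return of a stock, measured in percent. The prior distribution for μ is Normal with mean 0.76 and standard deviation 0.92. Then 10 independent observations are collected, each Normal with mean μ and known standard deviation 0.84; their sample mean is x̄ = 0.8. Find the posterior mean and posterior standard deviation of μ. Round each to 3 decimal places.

Posterior mean ≈ 0.797; posterior SD ≈ 0.255

With known σ, the Normal prior is conjugate. Weight on the data is w = (n/σ²)/(n/σ² + 1/τ₀²) = 14.1723/(14.1723+1.18147) = 0.92305.
Posterior mean = w·x̄ + (1−w)·μ₀ = 0.92305·0.8 + 0.076950·0.76 = 0.797. Posterior variance = 1/(14.1723+1.18147) = 0.0651304, so SD = 0.255.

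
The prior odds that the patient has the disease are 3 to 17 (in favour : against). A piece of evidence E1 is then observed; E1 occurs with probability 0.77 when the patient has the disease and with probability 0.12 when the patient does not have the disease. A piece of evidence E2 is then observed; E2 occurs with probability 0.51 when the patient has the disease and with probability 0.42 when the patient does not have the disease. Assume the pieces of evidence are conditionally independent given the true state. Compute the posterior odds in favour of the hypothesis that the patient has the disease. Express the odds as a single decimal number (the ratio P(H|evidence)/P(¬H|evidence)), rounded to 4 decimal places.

Prior odds = 3/17 = 0.17647. In log-odds, ln(0.17647) = -1.7346.
Add log likelihood ratios: ln(6.4167) + ln(1.2143) = 2.0531.
Posterior log-odds = 0.31845, so posterior odds = exp(0.31845) = 1.3750.

Posterior odds ≈ 1.3750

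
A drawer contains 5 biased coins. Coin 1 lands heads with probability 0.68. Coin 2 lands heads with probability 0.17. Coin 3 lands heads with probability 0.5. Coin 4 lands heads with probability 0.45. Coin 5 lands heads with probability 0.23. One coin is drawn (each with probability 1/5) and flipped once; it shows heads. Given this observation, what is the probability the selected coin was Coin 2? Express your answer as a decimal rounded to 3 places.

P(heads|C1) = 0.68; P(heads|C2) = 0.17; P(heads|C3) = 0.5; P(heads|C4) = 0.45; P(heads|C5) = 0.23.
Prior × likelihood for each source: 0.2·0.68=0.1360, 0.2·0.17=0.03400, 0.2·0.5=0.1000, 0.2·0.45=0.09000, 0.2·0.23=0.04600. Summing gives P(heads) = 0.40600.
P(Coin 2 | heads) = 0.03400 / 0.40600 = 0.084.

Posterior probability ≈ 0.084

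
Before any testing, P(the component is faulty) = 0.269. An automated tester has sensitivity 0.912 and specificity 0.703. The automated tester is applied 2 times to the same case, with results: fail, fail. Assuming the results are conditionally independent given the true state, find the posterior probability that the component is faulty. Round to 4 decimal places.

With H the event that the component is faulty, the joint likelihood of the observed sequence is P(data|H) = 0.912·0.912 = 0.83174 and P(data|¬H) = 0.297·0.297 = 0.088209.
Bayes: P(H|data) = 0.269·0.83174 / (0.269·0.83174 + 0.731·0.088209) = 0.22374/0.28822 = 0.7763.

Posterior P(H) ≈ 0.7763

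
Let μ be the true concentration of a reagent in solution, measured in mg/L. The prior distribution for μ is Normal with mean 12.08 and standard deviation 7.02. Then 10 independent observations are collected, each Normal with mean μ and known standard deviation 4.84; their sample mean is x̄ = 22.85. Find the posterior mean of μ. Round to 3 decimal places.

Posterior mean ≈ 22.361

With known σ, the Normal prior is conjugate. Weight on the data is w = (n/σ²)/(n/σ² + 1/τ₀²) = 0.426883/(0.426883+0.0202920) = 0.95462.
Posterior mean = w·x̄ + (1−w)·μ₀ = 0.95462·22.85 + 0.045378·12.08 = 22.361.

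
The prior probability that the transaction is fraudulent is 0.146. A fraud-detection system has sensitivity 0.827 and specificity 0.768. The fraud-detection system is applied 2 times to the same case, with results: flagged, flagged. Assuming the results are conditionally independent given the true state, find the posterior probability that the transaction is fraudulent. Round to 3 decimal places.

Posterior P(H) ≈ 0.685

With H the event that the transaction is fraudulent, the joint likelihood of the observed sequence is P(data|H) = 0.827·0.827 = 0.68393 and P(data|¬H) = 0.232·0.232 = 0.053824.
Bayes: P(H|data) = 0.146·0.68393 / (0.146·0.68393 + 0.854·0.053824) = 0.099854/0.14582 = 0.6848.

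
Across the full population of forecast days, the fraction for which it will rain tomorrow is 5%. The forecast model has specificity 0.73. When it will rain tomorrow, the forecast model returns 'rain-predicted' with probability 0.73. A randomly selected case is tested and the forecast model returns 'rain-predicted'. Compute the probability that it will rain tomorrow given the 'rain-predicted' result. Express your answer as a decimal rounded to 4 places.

Write H for 'it will rain tomorrow'. Prior odds H:¬H = 0.05/0.95 = 0.052632. For the 'rain-predicted' outcome, the likelihood ratio is 0.73/0.27 = 2.7037.
Posterior odds = 0.052632 × 2.7037 = 0.14230, so P(H|E) = 0.14230/(1+0.14230) = 0.1246.

P(H | E) ≈ 0.1246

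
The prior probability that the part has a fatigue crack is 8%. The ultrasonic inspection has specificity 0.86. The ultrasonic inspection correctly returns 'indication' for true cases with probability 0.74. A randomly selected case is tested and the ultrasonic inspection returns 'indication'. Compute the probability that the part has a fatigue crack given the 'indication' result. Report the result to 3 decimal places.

Write H for 'the part has a fatigue crack'. Prior odds H:¬H = 0.08/0.92 = 0.086957. For the 'indication' outcome, the likelihood ratio is 0.74/0.14 = 5.2857.
Posterior odds = 0.086957 × 5.2857 = 0.45963, so P(H|E) = 0.45963/(1+0.45963) = 0.315.

P(H | E) ≈ 0.315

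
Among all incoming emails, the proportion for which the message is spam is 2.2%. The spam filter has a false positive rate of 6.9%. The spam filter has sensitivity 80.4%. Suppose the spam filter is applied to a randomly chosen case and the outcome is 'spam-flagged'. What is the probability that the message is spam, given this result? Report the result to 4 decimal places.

Write H for 'the message is spam'. Prior odds H:¬H = 0.022/0.978 = 0.022495. For the 'spam-flagged' outcome, the likelihood ratio is 0.804/0.069 = 11.652.
Posterior odds = 0.022495 × 11.652 = 0.26211, so P(H|E) = 0.26211/(1+0.26211) = 0.2077.

P(H | E) ≈ 0.2077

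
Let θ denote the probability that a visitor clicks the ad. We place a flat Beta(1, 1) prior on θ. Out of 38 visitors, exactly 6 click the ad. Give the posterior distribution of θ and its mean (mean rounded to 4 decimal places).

Observing 6 successes and 32 failures updates Beta(1, 1) by adding the success and failure counts to the two shape parameters: α = 1+6 = 7, β = 1+32 = 33.
E[θ | data] = 7/(7+33) = 0.1750.

Posterior: Beta(7, 33); mean ≈ 0.1750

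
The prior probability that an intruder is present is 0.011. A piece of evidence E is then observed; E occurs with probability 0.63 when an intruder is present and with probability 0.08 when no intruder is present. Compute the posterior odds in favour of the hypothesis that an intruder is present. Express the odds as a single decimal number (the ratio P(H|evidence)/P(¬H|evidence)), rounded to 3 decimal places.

Prior odds = 0.011/(1−0.011) = 0.011122.
Likelihood ratio for E = 0.63/0.08 = 7.8750.
Posterior odds = prior odds × LR = 0.087588.

Posterior odds ≈ 0.088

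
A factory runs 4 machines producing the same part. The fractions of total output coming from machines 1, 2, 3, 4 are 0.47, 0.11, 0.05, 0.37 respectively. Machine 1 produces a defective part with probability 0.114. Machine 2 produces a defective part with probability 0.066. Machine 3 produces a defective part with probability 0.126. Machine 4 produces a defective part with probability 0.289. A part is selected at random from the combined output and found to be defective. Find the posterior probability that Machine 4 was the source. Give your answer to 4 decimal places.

Posterior probability ≈ 0.6143

P(defective|M1) = 0.114; P(defective|M2) = 0.066; P(defective|M3) = 0.126; P(defective|M4) = 0.289.
Prior × likelihood for each source: 0.47·0.114=0.05358, 0.11·0.066=0.007260, 0.05·0.126=0.006300, 0.37·0.289=0.1069. Summing gives P(defective) = 0.17407.
P(Machine 4 | defective) = 0.1069 / 0.17407 = 0.6143.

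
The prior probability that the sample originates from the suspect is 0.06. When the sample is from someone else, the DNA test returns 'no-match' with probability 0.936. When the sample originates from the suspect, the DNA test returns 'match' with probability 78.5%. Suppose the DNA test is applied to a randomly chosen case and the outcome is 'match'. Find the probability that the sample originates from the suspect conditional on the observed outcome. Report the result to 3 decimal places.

Write H for 'the sample originates from the suspect'. Prior odds H:¬H = 0.06/0.94 = 0.063830. For the 'match' outcome, the likelihood ratio is 0.785/0.064 = 12.266.
Posterior odds = 0.063830 × 12.266 = 0.78291, so P(H|E) = 0.78291/(1+0.78291) = 0.439.

P(H | E) ≈ 0.439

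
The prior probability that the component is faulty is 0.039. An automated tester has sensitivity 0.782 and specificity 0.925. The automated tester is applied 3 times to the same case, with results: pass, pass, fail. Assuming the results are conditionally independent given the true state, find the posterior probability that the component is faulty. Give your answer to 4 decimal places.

With H the event that the component is faulty, the joint likelihood of the observed sequence is P(data|H) = 0.218·0.218·0.782 = 0.037164 and P(data|¬H) = 0.925·0.925·0.075 = 0.064172.
Bayes: P(H|data) = 0.039·0.037164 / (0.039·0.037164 + 0.961·0.064172) = 0.0014494/0.063119 = 0.0230.

Posterior P(H) ≈ 0.0230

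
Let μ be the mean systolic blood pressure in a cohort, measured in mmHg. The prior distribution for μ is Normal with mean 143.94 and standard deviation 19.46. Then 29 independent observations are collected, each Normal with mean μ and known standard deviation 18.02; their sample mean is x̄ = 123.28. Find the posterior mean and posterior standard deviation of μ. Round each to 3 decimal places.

Prior precision 1/τ₀² = 1/19.46² = 0.00264067; data precision n/σ² = 29/18.02² = 0.0893076.
Posterior precision = 0.00264067 + 0.0893076 = 0.0919483, giving posterior SD = 1/√0.0919483 = 3.298.
Posterior mean = (0.00264067·143.94 + 0.0893076·123.28) / 0.0919483 = 123.873.

Posterior mean ≈ 123.873; posterior SD ≈ 3.298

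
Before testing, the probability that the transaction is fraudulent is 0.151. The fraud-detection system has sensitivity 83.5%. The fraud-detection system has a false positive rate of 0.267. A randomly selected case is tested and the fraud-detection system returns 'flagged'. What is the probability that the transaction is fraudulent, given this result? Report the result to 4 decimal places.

Let H be the event that the transaction is fraudulent. P(H) = 0.151, so P(¬H) = 0.849. With E the 'flagged' result, P(E|H) = 0.835 and P(E|¬H) = 0.267.
P(E) = 0.835·0.151 + 0.267·0.849 = 0.12609 + 0.22668 = 0.35277.
By Bayes' theorem, P(H|E) = 0.12609 / 0.35277 = 0.3574.

P(H | E) ≈ 0.3574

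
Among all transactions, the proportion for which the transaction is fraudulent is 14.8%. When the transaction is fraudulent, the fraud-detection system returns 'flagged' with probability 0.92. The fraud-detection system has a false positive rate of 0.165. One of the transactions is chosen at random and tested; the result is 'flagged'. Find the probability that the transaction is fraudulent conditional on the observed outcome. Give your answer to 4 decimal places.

Let H be the event that the transaction is fraudulent. P(H) = 0.148, so P(¬H) = 0.852. With E the 'flagged' result, P(E|H) = 0.92 and P(E|¬H) = 0.165.
P(E) = 0.92·0.148 + 0.165·0.852 = 0.13616 + 0.14058 = 0.27674.
By Bayes' theorem, P(H|E) = 0.13616 / 0.27674 = 0.4920.

P(H | E) ≈ 0.4920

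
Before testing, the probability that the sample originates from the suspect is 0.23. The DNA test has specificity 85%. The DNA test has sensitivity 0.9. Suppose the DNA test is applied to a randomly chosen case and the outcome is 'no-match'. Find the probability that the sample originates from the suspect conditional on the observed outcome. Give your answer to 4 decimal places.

P(H | E) ≈ 0.0339

Let H be the event that the sample originates from the suspect. P(H) = 0.23, so P(¬H) = 0.77. With E the 'no-match' result, P(E|H) = 0.1 and P(E|¬H) = 0.85.
P(E) = 0.1·0.23 + 0.85·0.77 = 0.023000 + 0.65450 = 0.67750.
By Bayes' theorem, P(H|E) = 0.023000 / 0.67750 = 0.0339.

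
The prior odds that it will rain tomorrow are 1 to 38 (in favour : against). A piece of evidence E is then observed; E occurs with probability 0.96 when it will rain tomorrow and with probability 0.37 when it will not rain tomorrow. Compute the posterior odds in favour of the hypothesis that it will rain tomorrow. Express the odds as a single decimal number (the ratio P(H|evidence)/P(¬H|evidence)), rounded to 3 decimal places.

Posterior odds ≈ 0.068

Prior odds = 1/38 = 0.026316.
Likelihood ratio for E = 0.96/0.37 = 2.5946.
Posterior odds = prior odds × LR = 0.068279.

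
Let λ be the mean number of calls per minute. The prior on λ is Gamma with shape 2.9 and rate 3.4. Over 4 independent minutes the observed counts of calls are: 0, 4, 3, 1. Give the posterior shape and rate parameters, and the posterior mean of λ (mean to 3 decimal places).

Posterior: Gamma(shape=10.9, rate=7.4); mean ≈ 1.473

Total count ∑xᵢ = 8 over n = 4 minutes.
Gamma is conjugate to the Poisson likelihood: posterior is Gamma(shape = 2.9+8 = 10.9, rate = 3.4+4 = 7.4).
E[λ | data] = 10.9/7.4 = 1.473.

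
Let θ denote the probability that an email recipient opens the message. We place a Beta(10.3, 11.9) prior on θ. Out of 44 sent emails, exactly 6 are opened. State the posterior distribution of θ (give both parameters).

Posterior: Beta(16.3, 49.9)

The binomial likelihood is conjugate to the Beta prior: with 6 successes and 38 failures, the posterior is Beta(10.3+6, 11.9+38) = Beta(16.3, 49.9).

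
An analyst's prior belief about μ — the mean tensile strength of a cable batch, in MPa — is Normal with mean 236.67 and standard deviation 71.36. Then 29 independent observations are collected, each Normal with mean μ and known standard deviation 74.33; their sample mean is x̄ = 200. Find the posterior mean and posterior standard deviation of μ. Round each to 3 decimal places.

Posterior mean ≈ 201.322; posterior SD ≈ 13.552

Prior precision 1/τ₀² = 1/71.36² = 0.00019638; data precision n/σ² = 29/74.33² = 0.00524892.
Posterior precision = 0.00019638 + 0.00524892 = 0.00544529, giving posterior SD = 1/√0.00544529 = 13.552.
Posterior mean = (0.00019638·236.67 + 0.00524892·200) / 0.00544529 = 201.322.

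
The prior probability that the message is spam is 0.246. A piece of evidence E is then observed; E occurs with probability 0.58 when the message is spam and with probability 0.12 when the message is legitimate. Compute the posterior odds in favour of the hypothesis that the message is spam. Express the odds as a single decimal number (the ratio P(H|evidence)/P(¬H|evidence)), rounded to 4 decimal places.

Prior odds = 0.246/(1−0.246) = 0.32626. In log-odds, ln(0.32626) = -1.1201.
Add log likelihood ratio: ln(4.8333) = 1.5755.
Posterior log-odds = 0.45548, so posterior odds = exp(0.45548) = 1.5769.

Posterior odds ≈ 1.5769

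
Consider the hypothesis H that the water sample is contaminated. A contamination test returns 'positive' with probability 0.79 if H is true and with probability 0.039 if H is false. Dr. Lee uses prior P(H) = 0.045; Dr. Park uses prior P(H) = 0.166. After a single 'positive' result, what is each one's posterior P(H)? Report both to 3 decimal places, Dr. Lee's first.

P('+'|H) = 0.79, P('+'|¬H) = 0.039.
Dr. Lee: numerator 0.79·0.045 = 0.035550; evidence = 0.035550+0.039·0.955 = 0.072795; posterior = 0.488.
Dr. Park: numerator 0.79·0.166 = 0.13114; evidence = 0.13114+0.039·0.834 = 0.16367; posterior = 0.801.

Dr. Lee: 0.488; Dr. Park: 0.801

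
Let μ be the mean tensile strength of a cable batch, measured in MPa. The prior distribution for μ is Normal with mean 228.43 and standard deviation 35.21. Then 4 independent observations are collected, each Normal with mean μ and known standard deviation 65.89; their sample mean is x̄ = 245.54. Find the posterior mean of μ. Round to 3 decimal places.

Prior precision 1/τ₀² = 1/35.21² = 0.00080662; data precision n/σ² = 4/65.89² = 0.00092134.
Posterior precision = 0.00080662 + 0.00092134 = 0.00172796.
Posterior mean = (0.00080662·228.43 + 0.00092134·245.54) / 0.00172796 = 237.553.

Posterior mean ≈ 237.553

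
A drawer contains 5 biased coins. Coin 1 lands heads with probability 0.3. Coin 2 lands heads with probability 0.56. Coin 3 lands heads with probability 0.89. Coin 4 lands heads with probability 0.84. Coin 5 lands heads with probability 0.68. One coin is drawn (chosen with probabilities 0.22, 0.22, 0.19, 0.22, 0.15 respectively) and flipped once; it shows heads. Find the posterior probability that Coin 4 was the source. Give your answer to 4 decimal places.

P(heads|C1) = 0.3; P(heads|C2) = 0.56; P(heads|C3) = 0.89; P(heads|C4) = 0.84; P(heads|C5) = 0.68.
Prior × likelihood for each source: 0.22·0.3=0.06600, 0.22·0.56=0.1232, 0.19·0.89=0.1691, 0.22·0.84=0.1848, 0.15·0.68=0.1020. Summing gives P(heads) = 0.64510.
P(Coin 4 | heads) = 0.1848 / 0.64510 = 0.2865.

Posterior probability ≈ 0.2865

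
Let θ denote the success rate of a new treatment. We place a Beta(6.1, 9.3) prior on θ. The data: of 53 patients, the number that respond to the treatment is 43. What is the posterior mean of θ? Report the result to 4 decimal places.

The binomial likelihood is conjugate to the Beta prior: with 43 successes and 10 failures, the posterior is Beta(6.1+43, 9.3+10) = Beta(49.1, 19.3).
Posterior mean = α/(α+β) = 49.1/68.4 = 0.7178.

Posterior mean ≈ 0.7178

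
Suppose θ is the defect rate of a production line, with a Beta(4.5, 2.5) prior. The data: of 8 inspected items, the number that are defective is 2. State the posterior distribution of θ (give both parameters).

Observing 2 successes and 6 failures updates Beta(4.5, 2.5) by adding the success and failure counts to the two shape parameters: α = 4.5+2 = 6.5, β = 2.5+6 = 8.5.

Posterior: Beta(6.5, 8.5)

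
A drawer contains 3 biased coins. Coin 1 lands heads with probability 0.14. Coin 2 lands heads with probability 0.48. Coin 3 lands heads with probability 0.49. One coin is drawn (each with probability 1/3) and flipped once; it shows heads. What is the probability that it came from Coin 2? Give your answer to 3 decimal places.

Tabulate prior·likelihood by source: [1] prior 0.333333, lik 0.14, product 0.04667; [2] prior 0.333333, lik 0.48, product 0.1600; [3] prior 0.333333, lik 0.49, product 0.1633.
Normalizing constant = 0.37000; the posterior for Coin 2 is its product over the sum, 0.1600/0.37000 = 0.432.

Posterior probability ≈ 0.432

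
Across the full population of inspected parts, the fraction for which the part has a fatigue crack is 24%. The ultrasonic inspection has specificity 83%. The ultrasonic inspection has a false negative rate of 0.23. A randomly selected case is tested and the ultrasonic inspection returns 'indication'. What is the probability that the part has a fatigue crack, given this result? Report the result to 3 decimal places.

P(H | E) ≈ 0.589

Let H be the event that the part has a fatigue crack. P(H) = 0.24, so P(¬H) = 0.76. With E the 'indication' result, P(E|H) = 0.77 and P(E|¬H) = 0.17.
P(E) = 0.77·0.24 + 0.17·0.76 = 0.18480 + 0.12920 = 0.31400.
By Bayes' theorem, P(H|E) = 0.18480 / 0.31400 = 0.589.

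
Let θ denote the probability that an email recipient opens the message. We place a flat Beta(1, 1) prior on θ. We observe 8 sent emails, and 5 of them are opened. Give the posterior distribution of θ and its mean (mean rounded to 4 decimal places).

Posterior: Beta(6, 4); mean ≈ 0.6000

The binomial likelihood is conjugate to the Beta prior: with 5 successes and 3 failures, the posterior is Beta(1+5, 1+3) = Beta(6, 4).
Posterior mean = α/(α+β) = 6/10 = 0.6000.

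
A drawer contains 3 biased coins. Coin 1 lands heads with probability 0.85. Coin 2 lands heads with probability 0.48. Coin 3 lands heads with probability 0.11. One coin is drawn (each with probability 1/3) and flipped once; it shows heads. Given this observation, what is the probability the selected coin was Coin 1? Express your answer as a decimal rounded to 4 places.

Tabulate prior·likelihood by source: [1] prior 0.333333, lik 0.85, product 0.2833; [2] prior 0.333333, lik 0.48, product 0.1600; [3] prior 0.333333, lik 0.11, product 0.03667.
Normalizing constant = 0.48000; the posterior for Coin 1 is its product over the sum, 0.2833/0.48000 = 0.5903.

Posterior probability ≈ 0.5903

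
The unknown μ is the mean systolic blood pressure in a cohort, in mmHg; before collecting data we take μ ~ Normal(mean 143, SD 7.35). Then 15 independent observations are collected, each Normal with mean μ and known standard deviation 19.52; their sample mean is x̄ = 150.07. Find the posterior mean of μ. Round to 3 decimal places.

Posterior mean ≈ 147.809

Prior precision 1/τ₀² = 1/7.35² = 0.0185108; data precision n/σ² = 15/19.52² = 0.0393669.
Posterior precision = 0.0185108 + 0.0393669 = 0.0578777.
Posterior mean = (0.0185108·143 + 0.0393669·150.07) / 0.0578777 = 147.809.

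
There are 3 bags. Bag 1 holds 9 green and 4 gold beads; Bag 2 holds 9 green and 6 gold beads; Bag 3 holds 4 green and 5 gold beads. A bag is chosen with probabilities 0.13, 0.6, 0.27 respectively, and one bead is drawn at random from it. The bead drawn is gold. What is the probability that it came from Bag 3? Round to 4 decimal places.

Posterior probability ≈ 0.3488

P(gold|Bag 1) = 0.3077; P(gold|Bag 2) = 0.4; P(gold|Bag 3) = 0.5556.
Prior × likelihood for each source: 0.13·0.3077=0.04000, 0.6·0.4=0.2400, 0.27·0.5556=0.1500. Summing gives P(gold) = 0.43000.
P(Bag 3 | gold) = 0.1500 / 0.43000 = 0.3488.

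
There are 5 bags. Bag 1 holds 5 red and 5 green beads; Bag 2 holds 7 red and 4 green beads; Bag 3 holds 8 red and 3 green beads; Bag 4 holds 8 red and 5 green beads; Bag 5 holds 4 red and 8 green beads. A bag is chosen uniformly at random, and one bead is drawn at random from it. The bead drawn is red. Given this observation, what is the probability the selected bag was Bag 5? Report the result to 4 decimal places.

Tabulate prior·likelihood by source: [1] prior 0.2, lik 0.5, product 0.1000; [2] prior 0.2, lik 0.6364, product 0.1273; [3] prior 0.2, lik 0.7273, product 0.1455; [4] prior 0.2, lik 0.6154, product 0.1231; [5] prior 0.2, lik 0.3333, product 0.06667.
Normalizing constant = 0.56247; the posterior for Bag 5 is its product over the sum, 0.06667/0.56247 = 0.1185.

Posterior probability ≈ 0.1185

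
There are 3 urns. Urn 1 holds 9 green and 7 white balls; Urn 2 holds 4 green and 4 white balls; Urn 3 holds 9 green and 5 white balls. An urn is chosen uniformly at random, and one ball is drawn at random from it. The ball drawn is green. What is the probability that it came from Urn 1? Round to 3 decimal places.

Posterior probability ≈ 0.330

Tabulate prior·likelihood by source: [1] prior 0.333333, lik 0.5625, product 0.1875; [2] prior 0.333333, lik 0.5, product 0.1667; [3] prior 0.333333, lik 0.6429, product 0.2143.
Normalizing constant = 0.56845; the posterior for Urn 1 is its product over the sum, 0.1875/0.56845 = 0.330.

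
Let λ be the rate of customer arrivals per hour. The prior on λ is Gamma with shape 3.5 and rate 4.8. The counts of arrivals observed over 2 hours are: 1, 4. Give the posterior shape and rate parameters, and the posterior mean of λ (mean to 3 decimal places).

Posterior: Gamma(shape=8.5, rate=6.8); mean ≈ 1.250

Total count ∑xᵢ = 5 over n = 2 hours.
Gamma is conjugate to the Poisson likelihood: posterior is Gamma(shape = 3.5+5 = 8.5, rate = 4.8+2 = 6.8).
Posterior mean = shape/rate = 8.5/6.8 = 1.250.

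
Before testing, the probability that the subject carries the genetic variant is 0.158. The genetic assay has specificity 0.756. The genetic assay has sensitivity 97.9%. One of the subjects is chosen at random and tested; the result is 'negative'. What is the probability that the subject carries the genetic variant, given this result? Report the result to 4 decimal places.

Write H for 'the subject carries the genetic variant'. Prior odds H:¬H = 0.158/0.842 = 0.18765. For the 'negative' outcome, the likelihood ratio is 0.021/0.756 = 0.027778.
Posterior odds = 0.18765 × 0.027778 = 0.0052125, so P(H|E) = 0.0052125/(1+0.0052125) = 0.0052.

P(H | E) ≈ 0.0052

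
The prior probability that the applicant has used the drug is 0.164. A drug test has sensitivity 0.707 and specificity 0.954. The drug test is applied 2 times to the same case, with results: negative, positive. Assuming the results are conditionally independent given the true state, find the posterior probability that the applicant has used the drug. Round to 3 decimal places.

Posterior P(H) ≈ 0.481

With H the event that the applicant has used the drug, the joint likelihood of the observed sequence is P(data|H) = 0.293·0.707 = 0.20715 and P(data|¬H) = 0.954·0.046 = 0.043884.
Bayes: P(H|data) = 0.164·0.20715 / (0.164·0.20715 + 0.836·0.043884) = 0.033973/0.070660 = 0.4808.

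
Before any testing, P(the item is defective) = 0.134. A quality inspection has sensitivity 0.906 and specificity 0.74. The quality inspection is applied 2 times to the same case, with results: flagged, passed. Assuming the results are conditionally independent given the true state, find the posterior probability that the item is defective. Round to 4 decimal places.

Let H be the event that the item is defective; start with P(H) = 0.134. P('flagged'|H) = 0.906, P('flagged'|¬H) = 0.26.
Update on result 1 ('flagged'): P(H) ← 0.906·0.1340 / (0.906·0.1340 + 0.26·0.8660) = 0.12140/0.34656 = 0.3503.
Update on result 2 ('passed'): P(H) ← 0.094·0.3503 / (0.094·0.3503 + 0.74·0.6497) = 0.032929/0.51370 = 0.0641.

Posterior P(H) ≈ 0.0641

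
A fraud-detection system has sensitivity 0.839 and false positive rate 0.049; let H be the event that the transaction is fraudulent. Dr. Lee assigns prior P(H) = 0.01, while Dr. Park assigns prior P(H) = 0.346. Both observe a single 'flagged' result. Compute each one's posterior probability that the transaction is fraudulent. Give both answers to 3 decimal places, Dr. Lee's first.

The likelihood ratio for a 'flagged' result is 0.839/0.049 = 17.122.
Dr. Lee: prior odds 0.01/0.99 = 0.010101; posterior odds 0.17295; posterior probability 0.147.
Dr. Park: prior odds 0.346/0.654 = 0.52905; posterior odds 9.0587; posterior probability 0.901.

Dr. Lee: 0.147; Dr. Park: 0.901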